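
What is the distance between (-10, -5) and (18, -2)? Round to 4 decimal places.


d = sqrt((18--10)^2 + (-2--5)^2) = 28.1603

28.1603


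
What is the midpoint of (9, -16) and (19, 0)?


Midpoint = ((9+19)/2, (-16+0)/2) = (14, -8)

(14, -8)


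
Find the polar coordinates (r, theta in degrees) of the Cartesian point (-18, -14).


r = sqrt((-18)^2 + (-14)^2) = 22.8035
theta = atan2(-14, -18) = 217.875 degrees

r = 22.8035, theta = 217.875 degrees


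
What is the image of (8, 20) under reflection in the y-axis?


Reflection across y-axis: (x, y) -> (-x, y)
(8, 20) -> (-8, 20)

(-8, 20)


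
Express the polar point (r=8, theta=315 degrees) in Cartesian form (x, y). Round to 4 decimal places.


x = 8 * cos(315) = 5.6569
y = 8 * sin(315) = -5.6569

(5.6569, -5.6569)


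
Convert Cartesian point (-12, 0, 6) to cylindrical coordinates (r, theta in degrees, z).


r = sqrt((-12)^2 + 0^2) = 12
theta = atan2(0, -12) = 180 deg
z = 6

r = 12, theta = 180 deg, z = 6


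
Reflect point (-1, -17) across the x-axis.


Reflection across x-axis: (x, y) -> (x, -y)
(-1, -17) -> (-1, 17)

(-1, 17)


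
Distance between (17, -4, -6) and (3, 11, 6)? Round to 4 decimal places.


d = sqrt((3-17)^2 + (11--4)^2 + (6--6)^2) = 23.7697

23.7697


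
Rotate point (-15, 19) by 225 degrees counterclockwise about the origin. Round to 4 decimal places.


x' = -15*cos(225) - 19*sin(225) = 24.0416
y' = -15*sin(225) + 19*cos(225) = -2.8284

(24.0416, -2.8284)


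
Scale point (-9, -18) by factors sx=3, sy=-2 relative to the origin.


Scaling: (x*sx, y*sy) = (-9*3, -18*-2) = (-27, 36)

(-27, 36)


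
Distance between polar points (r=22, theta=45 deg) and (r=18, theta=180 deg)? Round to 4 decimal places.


d = sqrt(r1^2 + r2^2 - 2*r1*r2*cos(t2-t1))
d = sqrt(22^2 + 18^2 - 2*22*18*cos(180-45)) = 36.9869

36.9869


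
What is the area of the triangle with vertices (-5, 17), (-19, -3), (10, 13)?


Area = |x1(y2-y3) + x2(y3-y1) + x3(y1-y2)| / 2
= |-5*(-3-13) + -19*(13-17) + 10*(17--3)| / 2
= 178

178


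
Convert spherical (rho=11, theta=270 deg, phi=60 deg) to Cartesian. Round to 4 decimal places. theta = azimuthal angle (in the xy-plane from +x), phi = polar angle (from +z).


x = 11 * sin(60) * cos(270) = 0
y = 11 * sin(60) * sin(270) = -9.5263
z = 11 * cos(60) = 5.5

(0, -9.5263, 5.5)


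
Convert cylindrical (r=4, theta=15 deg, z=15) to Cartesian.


x = 4 * cos(15) = 3.8637
y = 4 * sin(15) = 1.0353
z = 15

(3.8637, 1.0353, 15)


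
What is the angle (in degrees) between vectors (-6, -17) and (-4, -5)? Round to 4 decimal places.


dot = -6*-4 + -17*-5 = 109
|u| = 18.0278, |v| = 6.4031
cos(angle) = 0.9443
angle = 19.2198 degrees

19.2198 degrees


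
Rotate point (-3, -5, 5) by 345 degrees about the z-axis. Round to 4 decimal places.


x' = -3*cos(345) - -5*sin(345) = -4.1919
y' = -3*sin(345) + -5*cos(345) = -4.0532
z' = 5

(-4.1919, -4.0532, 5)


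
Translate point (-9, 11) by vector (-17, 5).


Translation: (x+dx, y+dy) = (-9+-17, 11+5) = (-26, 16)

(-26, 16)


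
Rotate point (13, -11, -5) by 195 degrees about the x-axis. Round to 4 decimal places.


x' = 13
y' = -11*cos(195) - -5*sin(195) = 9.3311
z' = -11*sin(195) + -5*cos(195) = 7.6766

(13, 9.3311, 7.6766)


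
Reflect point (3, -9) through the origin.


Reflection through origin: (x, y) -> (-x, -y)
(3, -9) -> (-3, 9)

(-3, 9)


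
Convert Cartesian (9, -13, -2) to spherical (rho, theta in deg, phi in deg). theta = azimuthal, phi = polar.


rho = sqrt(9^2 + (-13)^2 + (-2)^2) = 15.9374
theta = atan2(-13, 9) = 304.6952 deg
phi = acos(-2/15.9374) = 97.2091 deg

rho = 15.9374, theta = 304.6952 deg, phi = 97.2091 deg


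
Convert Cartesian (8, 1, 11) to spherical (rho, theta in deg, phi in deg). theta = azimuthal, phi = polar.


rho = sqrt(8^2 + 1^2 + 11^2) = 13.6382
theta = atan2(1, 8) = 7.125 deg
phi = acos(11/13.6382) = 36.2389 deg

rho = 13.6382, theta = 7.125 deg, phi = 36.2389 deg


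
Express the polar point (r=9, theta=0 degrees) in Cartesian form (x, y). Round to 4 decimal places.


x = 9 * cos(0) = 9
y = 9 * sin(0) = 0

(9, 0)


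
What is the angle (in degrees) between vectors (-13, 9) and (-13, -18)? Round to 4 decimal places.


dot = -13*-13 + 9*-18 = 7
|u| = 15.8114, |v| = 22.2036
cos(angle) = 0.0199
angle = 88.8575 degrees

88.8575 degrees


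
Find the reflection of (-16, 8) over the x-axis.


Reflection across x-axis: (x, y) -> (x, -y)
(-16, 8) -> (-16, -8)

(-16, -8)


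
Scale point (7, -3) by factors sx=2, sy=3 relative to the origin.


Scaling: (x*sx, y*sy) = (7*2, -3*3) = (14, -9)

(14, -9)


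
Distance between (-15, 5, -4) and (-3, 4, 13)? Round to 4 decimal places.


d = sqrt((-3--15)^2 + (4-5)^2 + (13--4)^2) = 20.8327

20.8327


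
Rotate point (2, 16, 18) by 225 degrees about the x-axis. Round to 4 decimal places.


x' = 2
y' = 16*cos(225) - 18*sin(225) = 1.4142
z' = 16*sin(225) + 18*cos(225) = -24.0416

(2, 1.4142, -24.0416)


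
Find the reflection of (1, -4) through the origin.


Reflection through origin: (x, y) -> (-x, -y)
(1, -4) -> (-1, 4)

(-1, 4)


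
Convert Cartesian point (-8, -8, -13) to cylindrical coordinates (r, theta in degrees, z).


r = sqrt((-8)^2 + (-8)^2) = 11.3137
theta = atan2(-8, -8) = 225 deg
z = -13

r = 11.3137, theta = 225 deg, z = -13


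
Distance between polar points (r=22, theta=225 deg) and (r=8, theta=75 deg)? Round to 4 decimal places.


d = sqrt(r1^2 + r2^2 - 2*r1*r2*cos(t2-t1))
d = sqrt(22^2 + 8^2 - 2*22*8*cos(75-225)) = 29.2034

29.2034


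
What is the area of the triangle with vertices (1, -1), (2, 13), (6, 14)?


Area = |x1(y2-y3) + x2(y3-y1) + x3(y1-y2)| / 2
= |1*(13-14) + 2*(14--1) + 6*(-1-13)| / 2
= 27.5

27.5


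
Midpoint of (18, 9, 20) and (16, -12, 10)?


Midpoint = ((18+16)/2, (9+-12)/2, (20+10)/2) = (17, -1.5, 15)

(17, -1.5, 15)


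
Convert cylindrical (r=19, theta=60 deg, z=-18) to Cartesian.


x = 19 * cos(60) = 9.5
y = 19 * sin(60) = 16.4545
z = -18

(9.5, 16.4545, -18)


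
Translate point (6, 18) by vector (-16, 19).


Translation: (x+dx, y+dy) = (6+-16, 18+19) = (-10, 37)

(-10, 37)


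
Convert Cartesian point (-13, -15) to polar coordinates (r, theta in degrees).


r = sqrt((-13)^2 + (-15)^2) = 19.8494
theta = atan2(-15, -13) = 229.0856 degrees

r = 19.8494, theta = 229.0856 degrees


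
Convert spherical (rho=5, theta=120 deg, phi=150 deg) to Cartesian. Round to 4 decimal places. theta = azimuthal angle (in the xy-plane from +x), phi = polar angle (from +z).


x = 5 * sin(150) * cos(120) = -1.25
y = 5 * sin(150) * sin(120) = 2.1651
z = 5 * cos(150) = -4.3301

(-1.25, 2.1651, -4.3301)


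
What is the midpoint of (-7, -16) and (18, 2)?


Midpoint = ((-7+18)/2, (-16+2)/2) = (5.5, -7)

(5.5, -7)


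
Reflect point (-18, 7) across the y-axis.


Reflection across y-axis: (x, y) -> (-x, y)
(-18, 7) -> (18, 7)

(18, 7)


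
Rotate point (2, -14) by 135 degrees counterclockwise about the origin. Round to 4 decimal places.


x' = 2*cos(135) - -14*sin(135) = 8.4853
y' = 2*sin(135) + -14*cos(135) = 11.3137

(8.4853, 11.3137)


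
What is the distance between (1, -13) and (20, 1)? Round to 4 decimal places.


d = sqrt((20-1)^2 + (1--13)^2) = 23.6008

23.6008


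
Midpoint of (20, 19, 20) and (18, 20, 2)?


Midpoint = ((20+18)/2, (19+20)/2, (20+2)/2) = (19, 19.5, 11)

(19, 19.5, 11)


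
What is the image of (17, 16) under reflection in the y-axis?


Reflection across y-axis: (x, y) -> (-x, y)
(17, 16) -> (-17, 16)

(-17, 16)


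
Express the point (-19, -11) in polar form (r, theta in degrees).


r = sqrt((-19)^2 + (-11)^2) = 21.9545
theta = atan2(-11, -19) = 210.0686 degrees

r = 21.9545, theta = 210.0686 degrees


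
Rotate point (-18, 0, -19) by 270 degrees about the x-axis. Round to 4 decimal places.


x' = -18
y' = 0*cos(270) - -19*sin(270) = -19
z' = 0*sin(270) + -19*cos(270) = 0

(-18, -19, 0)


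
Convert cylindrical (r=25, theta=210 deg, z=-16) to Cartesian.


x = 25 * cos(210) = -21.6506
y = 25 * sin(210) = -12.5
z = -16

(-21.6506, -12.5, -16)


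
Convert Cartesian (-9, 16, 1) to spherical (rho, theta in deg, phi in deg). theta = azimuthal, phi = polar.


rho = sqrt((-9)^2 + 16^2 + 1^2) = 18.3848
theta = atan2(16, -9) = 119.3578 deg
phi = acos(1/18.3848) = 86.882 deg

rho = 18.3848, theta = 119.3578 deg, phi = 86.882 deg


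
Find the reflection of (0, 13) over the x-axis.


Reflection across x-axis: (x, y) -> (x, -y)
(0, 13) -> (0, -13)

(0, -13)


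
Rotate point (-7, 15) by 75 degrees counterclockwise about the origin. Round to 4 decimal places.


x' = -7*cos(75) - 15*sin(75) = -16.3006
y' = -7*sin(75) + 15*cos(75) = -2.8792

(-16.3006, -2.8792)


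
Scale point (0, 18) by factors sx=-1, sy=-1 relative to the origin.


Scaling: (x*sx, y*sy) = (0*-1, 18*-1) = (0, -18)

(0, -18)


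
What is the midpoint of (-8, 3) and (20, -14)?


Midpoint = ((-8+20)/2, (3+-14)/2) = (6, -5.5)

(6, -5.5)


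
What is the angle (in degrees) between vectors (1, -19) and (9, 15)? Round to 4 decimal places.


dot = 1*9 + -19*15 = -276
|u| = 19.0263, |v| = 17.4929
cos(angle) = -0.8293
angle = 146.0235 degrees

146.0235 degrees


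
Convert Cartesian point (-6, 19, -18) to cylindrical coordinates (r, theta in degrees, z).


r = sqrt((-6)^2 + 19^2) = 19.9249
theta = atan2(19, -6) = 107.5256 deg
z = -18

r = 19.9249, theta = 107.5256 deg, z = -18


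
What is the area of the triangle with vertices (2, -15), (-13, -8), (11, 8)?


Area = |x1(y2-y3) + x2(y3-y1) + x3(y1-y2)| / 2
= |2*(-8-8) + -13*(8--15) + 11*(-15--8)| / 2
= 204

204


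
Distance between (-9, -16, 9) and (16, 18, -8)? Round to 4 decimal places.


d = sqrt((16--9)^2 + (18--16)^2 + (-8-9)^2) = 45.4973

45.4973


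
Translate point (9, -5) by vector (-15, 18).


Translation: (x+dx, y+dy) = (9+-15, -5+18) = (-6, 13)

(-6, 13)


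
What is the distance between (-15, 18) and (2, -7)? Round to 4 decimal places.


d = sqrt((2--15)^2 + (-7-18)^2) = 30.2324

30.2324


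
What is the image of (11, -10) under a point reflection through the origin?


Reflection through origin: (x, y) -> (-x, -y)
(11, -10) -> (-11, 10)

(-11, 10)


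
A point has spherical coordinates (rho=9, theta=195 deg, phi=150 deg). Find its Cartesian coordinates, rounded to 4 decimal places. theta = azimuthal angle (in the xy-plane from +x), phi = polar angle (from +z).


x = 9 * sin(150) * cos(195) = -4.3467
y = 9 * sin(150) * sin(195) = -1.1647
z = 9 * cos(150) = -7.7942

(-4.3467, -1.1647, -7.7942)


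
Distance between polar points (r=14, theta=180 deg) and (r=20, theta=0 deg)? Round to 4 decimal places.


d = sqrt(r1^2 + r2^2 - 2*r1*r2*cos(t2-t1))
d = sqrt(14^2 + 20^2 - 2*14*20*cos(0-180)) = 34

34


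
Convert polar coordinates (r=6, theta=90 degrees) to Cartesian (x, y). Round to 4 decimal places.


x = 6 * cos(90) = 0
y = 6 * sin(90) = 6

(0, 6)


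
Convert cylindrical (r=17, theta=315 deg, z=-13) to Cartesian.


x = 17 * cos(315) = 12.0208
y = 17 * sin(315) = -12.0208
z = -13

(12.0208, -12.0208, -13)


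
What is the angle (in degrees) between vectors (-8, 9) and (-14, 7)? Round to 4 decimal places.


dot = -8*-14 + 9*7 = 175
|u| = 12.0416, |v| = 15.6525
cos(angle) = 0.9285
angle = 21.8014 degrees

21.8014 degrees


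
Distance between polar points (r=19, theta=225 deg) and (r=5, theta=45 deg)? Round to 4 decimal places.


d = sqrt(r1^2 + r2^2 - 2*r1*r2*cos(t2-t1))
d = sqrt(19^2 + 5^2 - 2*19*5*cos(45-225)) = 24

24


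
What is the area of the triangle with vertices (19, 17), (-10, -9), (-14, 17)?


Area = |x1(y2-y3) + x2(y3-y1) + x3(y1-y2)| / 2
= |19*(-9-17) + -10*(17-17) + -14*(17--9)| / 2
= 429

429


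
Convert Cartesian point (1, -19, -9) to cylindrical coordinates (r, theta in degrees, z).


r = sqrt(1^2 + (-19)^2) = 19.0263
theta = atan2(-19, 1) = 273.0128 deg
z = -9

r = 19.0263, theta = 273.0128 deg, z = -9


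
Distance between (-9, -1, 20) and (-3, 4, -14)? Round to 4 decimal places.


d = sqrt((-3--9)^2 + (4--1)^2 + (-14-20)^2) = 34.8855

34.8855


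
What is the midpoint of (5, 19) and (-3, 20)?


Midpoint = ((5+-3)/2, (19+20)/2) = (1, 19.5)

(1, 19.5)


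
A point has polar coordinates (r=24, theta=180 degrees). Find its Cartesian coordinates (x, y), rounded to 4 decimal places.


x = 24 * cos(180) = -24
y = 24 * sin(180) = 0

(-24, 0)


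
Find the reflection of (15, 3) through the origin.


Reflection through origin: (x, y) -> (-x, -y)
(15, 3) -> (-15, -3)

(-15, -3)


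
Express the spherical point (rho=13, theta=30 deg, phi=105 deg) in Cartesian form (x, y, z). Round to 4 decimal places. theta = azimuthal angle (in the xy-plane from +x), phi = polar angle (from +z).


x = 13 * sin(105) * cos(30) = 10.8747
y = 13 * sin(105) * sin(30) = 6.2785
z = 13 * cos(105) = -3.3646

(10.8747, 6.2785, -3.3646)


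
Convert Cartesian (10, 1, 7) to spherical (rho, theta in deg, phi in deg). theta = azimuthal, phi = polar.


rho = sqrt(10^2 + 1^2 + 7^2) = 12.2474
theta = atan2(1, 10) = 5.7106 deg
phi = acos(7/12.2474) = 55.1418 deg

rho = 12.2474, theta = 5.7106 deg, phi = 55.1418 deg


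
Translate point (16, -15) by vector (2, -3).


Translation: (x+dx, y+dy) = (16+2, -15+-3) = (18, -18)

(18, -18)


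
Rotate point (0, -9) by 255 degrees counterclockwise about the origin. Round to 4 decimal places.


x' = 0*cos(255) - -9*sin(255) = -8.6933
y' = 0*sin(255) + -9*cos(255) = 2.3294

(-8.6933, 2.3294)


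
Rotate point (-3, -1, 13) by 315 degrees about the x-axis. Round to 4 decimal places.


x' = -3
y' = -1*cos(315) - 13*sin(315) = 8.4853
z' = -1*sin(315) + 13*cos(315) = 9.8995

(-3, 8.4853, 9.8995)


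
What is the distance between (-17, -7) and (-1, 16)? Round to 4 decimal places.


d = sqrt((-1--17)^2 + (16--7)^2) = 28.0179

28.0179


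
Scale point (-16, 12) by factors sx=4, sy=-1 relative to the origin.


Scaling: (x*sx, y*sy) = (-16*4, 12*-1) = (-64, -12)

(-64, -12)


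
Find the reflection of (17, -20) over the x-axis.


Reflection across x-axis: (x, y) -> (x, -y)
(17, -20) -> (17, 20)

(17, 20)


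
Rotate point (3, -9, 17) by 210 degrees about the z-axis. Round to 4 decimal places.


x' = 3*cos(210) - -9*sin(210) = -7.0981
y' = 3*sin(210) + -9*cos(210) = 6.2942
z' = 17

(-7.0981, 6.2942, 17)


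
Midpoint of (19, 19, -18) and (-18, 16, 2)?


Midpoint = ((19+-18)/2, (19+16)/2, (-18+2)/2) = (0.5, 17.5, -8)

(0.5, 17.5, -8)


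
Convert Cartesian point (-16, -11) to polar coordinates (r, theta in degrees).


r = sqrt((-16)^2 + (-11)^2) = 19.4165
theta = atan2(-11, -16) = 214.5085 degrees

r = 19.4165, theta = 214.5085 degrees


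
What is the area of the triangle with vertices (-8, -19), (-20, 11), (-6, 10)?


Area = |x1(y2-y3) + x2(y3-y1) + x3(y1-y2)| / 2
= |-8*(11-10) + -20*(10--19) + -6*(-19-11)| / 2
= 204

204


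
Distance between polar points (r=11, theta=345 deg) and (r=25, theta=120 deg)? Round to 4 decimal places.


d = sqrt(r1^2 + r2^2 - 2*r1*r2*cos(t2-t1))
d = sqrt(11^2 + 25^2 - 2*11*25*cos(120-345)) = 33.6884

33.6884


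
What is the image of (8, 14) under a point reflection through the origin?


Reflection through origin: (x, y) -> (-x, -y)
(8, 14) -> (-8, -14)

(-8, -14)


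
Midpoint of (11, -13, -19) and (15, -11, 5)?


Midpoint = ((11+15)/2, (-13+-11)/2, (-19+5)/2) = (13, -12, -7)

(13, -12, -7)


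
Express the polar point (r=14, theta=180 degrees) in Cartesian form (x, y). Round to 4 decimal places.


x = 14 * cos(180) = -14
y = 14 * sin(180) = 0

(-14, 0)


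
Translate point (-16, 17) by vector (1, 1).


Translation: (x+dx, y+dy) = (-16+1, 17+1) = (-15, 18)

(-15, 18)


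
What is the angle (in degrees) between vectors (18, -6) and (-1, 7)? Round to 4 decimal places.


dot = 18*-1 + -6*7 = -60
|u| = 18.9737, |v| = 7.0711
cos(angle) = -0.4472
angle = 116.5651 degrees

116.5651 degrees


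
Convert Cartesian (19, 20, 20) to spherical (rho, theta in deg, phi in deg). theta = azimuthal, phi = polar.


rho = sqrt(19^2 + 20^2 + 20^2) = 34.0735
theta = atan2(20, 19) = 46.4688 deg
phi = acos(20/34.0735) = 54.0579 deg

rho = 34.0735, theta = 46.4688 deg, phi = 54.0579 deg


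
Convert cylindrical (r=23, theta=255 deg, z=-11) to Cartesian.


x = 23 * cos(255) = -5.9528
y = 23 * sin(255) = -22.2163
z = -11

(-5.9528, -22.2163, -11)


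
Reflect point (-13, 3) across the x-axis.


Reflection across x-axis: (x, y) -> (x, -y)
(-13, 3) -> (-13, -3)

(-13, -3)


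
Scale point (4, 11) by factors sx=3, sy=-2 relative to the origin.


Scaling: (x*sx, y*sy) = (4*3, 11*-2) = (12, -22)

(12, -22)


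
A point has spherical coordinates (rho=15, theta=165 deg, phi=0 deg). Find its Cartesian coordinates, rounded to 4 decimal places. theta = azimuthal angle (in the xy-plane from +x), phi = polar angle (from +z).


x = 15 * sin(0) * cos(165) = 0
y = 15 * sin(0) * sin(165) = 0
z = 15 * cos(0) = 15

(0, 0, 15)


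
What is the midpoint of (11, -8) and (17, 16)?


Midpoint = ((11+17)/2, (-8+16)/2) = (14, 4)

(14, 4)


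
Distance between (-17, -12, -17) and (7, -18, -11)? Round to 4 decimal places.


d = sqrt((7--17)^2 + (-18--12)^2 + (-11--17)^2) = 25.4558

25.4558


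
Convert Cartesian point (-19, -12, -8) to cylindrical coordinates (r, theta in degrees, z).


r = sqrt((-19)^2 + (-12)^2) = 22.4722
theta = atan2(-12, -19) = 212.2756 deg
z = -8

r = 22.4722, theta = 212.2756 deg, z = -8


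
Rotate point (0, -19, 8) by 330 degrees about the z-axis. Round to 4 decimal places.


x' = 0*cos(330) - -19*sin(330) = -9.5
y' = 0*sin(330) + -19*cos(330) = -16.4545
z' = 8

(-9.5, -16.4545, 8)


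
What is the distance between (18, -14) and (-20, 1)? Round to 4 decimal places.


d = sqrt((-20-18)^2 + (1--14)^2) = 40.8534

40.8534


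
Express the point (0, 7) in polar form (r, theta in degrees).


r = sqrt(0^2 + 7^2) = 7
theta = atan2(7, 0) = 90 degrees

r = 7, theta = 90 degrees


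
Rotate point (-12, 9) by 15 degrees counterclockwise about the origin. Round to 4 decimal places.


x' = -12*cos(15) - 9*sin(15) = -13.9205
y' = -12*sin(15) + 9*cos(15) = 5.5875

(-13.9205, 5.5875)


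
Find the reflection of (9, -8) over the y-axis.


Reflection across y-axis: (x, y) -> (-x, y)
(9, -8) -> (-9, -8)

(-9, -8)


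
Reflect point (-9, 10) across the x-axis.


Reflection across x-axis: (x, y) -> (x, -y)
(-9, 10) -> (-9, -10)

(-9, -10)


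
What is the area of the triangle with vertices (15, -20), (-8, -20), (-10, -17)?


Area = |x1(y2-y3) + x2(y3-y1) + x3(y1-y2)| / 2
= |15*(-20--17) + -8*(-17--20) + -10*(-20--20)| / 2
= 34.5

34.5


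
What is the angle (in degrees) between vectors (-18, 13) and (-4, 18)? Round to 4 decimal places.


dot = -18*-4 + 13*18 = 306
|u| = 22.2036, |v| = 18.4391
cos(angle) = 0.7474
angle = 41.6335 degrees

41.6335 degrees


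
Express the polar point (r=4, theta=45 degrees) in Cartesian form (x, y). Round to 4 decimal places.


x = 4 * cos(45) = 2.8284
y = 4 * sin(45) = 2.8284

(2.8284, 2.8284)


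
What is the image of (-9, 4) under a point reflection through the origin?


Reflection through origin: (x, y) -> (-x, -y)
(-9, 4) -> (9, -4)

(9, -4)


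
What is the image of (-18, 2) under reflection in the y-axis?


Reflection across y-axis: (x, y) -> (-x, y)
(-18, 2) -> (18, 2)

(18, 2)


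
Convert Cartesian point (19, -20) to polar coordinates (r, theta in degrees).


r = sqrt(19^2 + (-20)^2) = 27.5862
theta = atan2(-20, 19) = 313.5312 degrees

r = 27.5862, theta = 313.5312 degrees


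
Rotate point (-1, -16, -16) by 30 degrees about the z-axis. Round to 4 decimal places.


x' = -1*cos(30) - -16*sin(30) = 7.134
y' = -1*sin(30) + -16*cos(30) = -14.3564
z' = -16

(7.134, -14.3564, -16)


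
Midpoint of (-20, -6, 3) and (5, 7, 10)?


Midpoint = ((-20+5)/2, (-6+7)/2, (3+10)/2) = (-7.5, 0.5, 6.5)

(-7.5, 0.5, 6.5)


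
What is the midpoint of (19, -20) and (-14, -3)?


Midpoint = ((19+-14)/2, (-20+-3)/2) = (2.5, -11.5)

(2.5, -11.5)


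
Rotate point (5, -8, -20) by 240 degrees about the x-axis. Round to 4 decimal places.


x' = 5
y' = -8*cos(240) - -20*sin(240) = -13.3205
z' = -8*sin(240) + -20*cos(240) = 16.9282

(5, -13.3205, 16.9282)


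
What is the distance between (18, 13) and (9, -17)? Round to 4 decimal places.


d = sqrt((9-18)^2 + (-17-13)^2) = 31.3209

31.3209


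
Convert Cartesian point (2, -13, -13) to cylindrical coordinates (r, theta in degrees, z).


r = sqrt(2^2 + (-13)^2) = 13.1529
theta = atan2(-13, 2) = 278.7462 deg
z = -13

r = 13.1529, theta = 278.7462 deg, z = -13


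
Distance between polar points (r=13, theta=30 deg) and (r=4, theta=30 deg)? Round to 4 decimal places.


d = sqrt(r1^2 + r2^2 - 2*r1*r2*cos(t2-t1))
d = sqrt(13^2 + 4^2 - 2*13*4*cos(30-30)) = 9

9


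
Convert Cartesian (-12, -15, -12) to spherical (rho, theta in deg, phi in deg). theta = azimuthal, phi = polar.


rho = sqrt((-12)^2 + (-15)^2 + (-12)^2) = 22.6495
theta = atan2(-15, -12) = 231.3402 deg
phi = acos(-12/22.6495) = 121.9928 deg

rho = 22.6495, theta = 231.3402 deg, phi = 121.9928 deg


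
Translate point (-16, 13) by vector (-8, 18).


Translation: (x+dx, y+dy) = (-16+-8, 13+18) = (-24, 31)

(-24, 31)


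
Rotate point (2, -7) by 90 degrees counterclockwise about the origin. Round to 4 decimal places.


x' = 2*cos(90) - -7*sin(90) = 7
y' = 2*sin(90) + -7*cos(90) = 2

(7, 2)


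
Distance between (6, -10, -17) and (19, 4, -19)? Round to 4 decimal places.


d = sqrt((19-6)^2 + (4--10)^2 + (-19--17)^2) = 19.2094

19.2094


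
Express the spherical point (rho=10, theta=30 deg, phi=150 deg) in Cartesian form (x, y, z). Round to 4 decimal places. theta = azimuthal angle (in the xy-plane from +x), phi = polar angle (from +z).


x = 10 * sin(150) * cos(30) = 4.3301
y = 10 * sin(150) * sin(30) = 2.5
z = 10 * cos(150) = -8.6603

(4.3301, 2.5, -8.6603)


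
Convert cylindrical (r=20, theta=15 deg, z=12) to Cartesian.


x = 20 * cos(15) = 19.3185
y = 20 * sin(15) = 5.1764
z = 12

(19.3185, 5.1764, 12)


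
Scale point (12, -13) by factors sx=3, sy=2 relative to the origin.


Scaling: (x*sx, y*sy) = (12*3, -13*2) = (36, -26)

(36, -26)


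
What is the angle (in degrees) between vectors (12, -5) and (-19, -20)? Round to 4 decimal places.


dot = 12*-19 + -5*-20 = -128
|u| = 13, |v| = 27.5862
cos(angle) = -0.3569
angle = 110.9113 degrees

110.9113 degrees


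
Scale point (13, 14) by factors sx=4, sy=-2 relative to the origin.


Scaling: (x*sx, y*sy) = (13*4, 14*-2) = (52, -28)

(52, -28)


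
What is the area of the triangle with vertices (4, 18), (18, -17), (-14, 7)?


Area = |x1(y2-y3) + x2(y3-y1) + x3(y1-y2)| / 2
= |4*(-17-7) + 18*(7-18) + -14*(18--17)| / 2
= 392

392


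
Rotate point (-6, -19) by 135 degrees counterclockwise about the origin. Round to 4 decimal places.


x' = -6*cos(135) - -19*sin(135) = 17.6777
y' = -6*sin(135) + -19*cos(135) = 9.1924

(17.6777, 9.1924)


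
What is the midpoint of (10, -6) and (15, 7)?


Midpoint = ((10+15)/2, (-6+7)/2) = (12.5, 0.5)

(12.5, 0.5)


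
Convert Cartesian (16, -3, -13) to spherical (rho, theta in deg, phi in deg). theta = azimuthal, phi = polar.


rho = sqrt(16^2 + (-3)^2 + (-13)^2) = 20.8327
theta = atan2(-3, 16) = 349.3803 deg
phi = acos(-13/20.8327) = 128.6103 deg

rho = 20.8327, theta = 349.3803 deg, phi = 128.6103 deg


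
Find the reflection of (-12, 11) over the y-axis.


Reflection across y-axis: (x, y) -> (-x, y)
(-12, 11) -> (12, 11)

(12, 11)


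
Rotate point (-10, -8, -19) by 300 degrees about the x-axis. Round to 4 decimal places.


x' = -10
y' = -8*cos(300) - -19*sin(300) = -20.4545
z' = -8*sin(300) + -19*cos(300) = -2.5718

(-10, -20.4545, -2.5718)


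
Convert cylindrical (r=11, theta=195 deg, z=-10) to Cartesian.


x = 11 * cos(195) = -10.6252
y = 11 * sin(195) = -2.847
z = -10

(-10.6252, -2.847, -10)


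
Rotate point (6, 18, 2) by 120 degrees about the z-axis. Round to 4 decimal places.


x' = 6*cos(120) - 18*sin(120) = -18.5885
y' = 6*sin(120) + 18*cos(120) = -3.8038
z' = 2

(-18.5885, -3.8038, 2)


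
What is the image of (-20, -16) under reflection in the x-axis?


Reflection across x-axis: (x, y) -> (x, -y)
(-20, -16) -> (-20, 16)

(-20, 16)


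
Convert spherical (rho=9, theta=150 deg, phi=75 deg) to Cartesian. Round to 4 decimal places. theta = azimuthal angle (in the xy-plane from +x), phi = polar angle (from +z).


x = 9 * sin(75) * cos(150) = -7.5286
y = 9 * sin(75) * sin(150) = 4.3467
z = 9 * cos(75) = 2.3294

(-7.5286, 4.3467, 2.3294)


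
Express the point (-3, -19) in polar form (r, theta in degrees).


r = sqrt((-3)^2 + (-19)^2) = 19.2354
theta = atan2(-19, -3) = 261.0274 degrees

r = 19.2354, theta = 261.0274 degrees


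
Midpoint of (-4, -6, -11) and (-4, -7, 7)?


Midpoint = ((-4+-4)/2, (-6+-7)/2, (-11+7)/2) = (-4, -6.5, -2)

(-4, -6.5, -2)


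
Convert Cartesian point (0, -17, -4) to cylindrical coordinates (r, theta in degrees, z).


r = sqrt(0^2 + (-17)^2) = 17
theta = atan2(-17, 0) = 270 deg
z = -4

r = 17, theta = 270 deg, z = -4


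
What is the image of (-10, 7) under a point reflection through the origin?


Reflection through origin: (x, y) -> (-x, -y)
(-10, 7) -> (10, -7)

(10, -7)


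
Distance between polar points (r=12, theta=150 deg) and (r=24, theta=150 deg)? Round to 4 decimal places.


d = sqrt(r1^2 + r2^2 - 2*r1*r2*cos(t2-t1))
d = sqrt(12^2 + 24^2 - 2*12*24*cos(150-150)) = 12

12


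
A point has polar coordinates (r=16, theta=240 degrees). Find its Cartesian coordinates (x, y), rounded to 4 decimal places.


x = 16 * cos(240) = -8
y = 16 * sin(240) = -13.8564

(-8, -13.8564)


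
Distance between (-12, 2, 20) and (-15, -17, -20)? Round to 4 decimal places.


d = sqrt((-15--12)^2 + (-17-2)^2 + (-20-20)^2) = 44.3847

44.3847


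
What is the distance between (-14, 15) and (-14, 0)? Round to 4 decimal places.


d = sqrt((-14--14)^2 + (0-15)^2) = 15

15


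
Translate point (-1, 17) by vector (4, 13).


Translation: (x+dx, y+dy) = (-1+4, 17+13) = (3, 30)

(3, 30)


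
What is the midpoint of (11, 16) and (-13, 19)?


Midpoint = ((11+-13)/2, (16+19)/2) = (-1, 17.5)

(-1, 17.5)


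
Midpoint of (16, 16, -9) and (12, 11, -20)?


Midpoint = ((16+12)/2, (16+11)/2, (-9+-20)/2) = (14, 13.5, -14.5)

(14, 13.5, -14.5)


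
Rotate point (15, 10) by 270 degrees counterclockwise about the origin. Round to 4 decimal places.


x' = 15*cos(270) - 10*sin(270) = 10
y' = 15*sin(270) + 10*cos(270) = -15

(10, -15)


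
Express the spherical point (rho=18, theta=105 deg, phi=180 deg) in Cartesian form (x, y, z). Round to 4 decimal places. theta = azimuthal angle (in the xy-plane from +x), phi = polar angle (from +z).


x = 18 * sin(180) * cos(105) = 0
y = 18 * sin(180) * sin(105) = 0
z = 18 * cos(180) = -18

(0, 0, -18)


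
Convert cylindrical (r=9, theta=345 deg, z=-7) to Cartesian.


x = 9 * cos(345) = 8.6933
y = 9 * sin(345) = -2.3294
z = -7

(8.6933, -2.3294, -7)


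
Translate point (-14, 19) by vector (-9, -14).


Translation: (x+dx, y+dy) = (-14+-9, 19+-14) = (-23, 5)

(-23, 5)


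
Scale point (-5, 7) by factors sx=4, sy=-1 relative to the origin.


Scaling: (x*sx, y*sy) = (-5*4, 7*-1) = (-20, -7)

(-20, -7)


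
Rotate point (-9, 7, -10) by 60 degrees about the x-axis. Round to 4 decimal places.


x' = -9
y' = 7*cos(60) - -10*sin(60) = 12.1603
z' = 7*sin(60) + -10*cos(60) = 1.0622

(-9, 12.1603, 1.0622)


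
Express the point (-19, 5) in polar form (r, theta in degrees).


r = sqrt((-19)^2 + 5^2) = 19.6469
theta = atan2(5, -19) = 165.2564 degrees

r = 19.6469, theta = 165.2564 degrees


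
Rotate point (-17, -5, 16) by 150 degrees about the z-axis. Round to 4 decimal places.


x' = -17*cos(150) - -5*sin(150) = 17.2224
y' = -17*sin(150) + -5*cos(150) = -4.1699
z' = 16

(17.2224, -4.1699, 16)


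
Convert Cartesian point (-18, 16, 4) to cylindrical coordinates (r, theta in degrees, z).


r = sqrt((-18)^2 + 16^2) = 24.0832
theta = atan2(16, -18) = 138.3665 deg
z = 4

r = 24.0832, theta = 138.3665 deg, z = 4


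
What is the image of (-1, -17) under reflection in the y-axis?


Reflection across y-axis: (x, y) -> (-x, y)
(-1, -17) -> (1, -17)

(1, -17)


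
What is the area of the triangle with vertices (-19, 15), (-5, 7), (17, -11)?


Area = |x1(y2-y3) + x2(y3-y1) + x3(y1-y2)| / 2
= |-19*(7--11) + -5*(-11-15) + 17*(15-7)| / 2
= 38

38


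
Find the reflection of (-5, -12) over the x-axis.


Reflection across x-axis: (x, y) -> (x, -y)
(-5, -12) -> (-5, 12)

(-5, 12)


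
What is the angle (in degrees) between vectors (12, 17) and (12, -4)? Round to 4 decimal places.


dot = 12*12 + 17*-4 = 76
|u| = 20.8087, |v| = 12.6491
cos(angle) = 0.2887
angle = 73.2174 degrees

73.2174 degrees


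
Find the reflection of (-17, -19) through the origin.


Reflection through origin: (x, y) -> (-x, -y)
(-17, -19) -> (17, 19)

(17, 19)


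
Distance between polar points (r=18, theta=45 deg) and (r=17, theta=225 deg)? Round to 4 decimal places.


d = sqrt(r1^2 + r2^2 - 2*r1*r2*cos(t2-t1))
d = sqrt(18^2 + 17^2 - 2*18*17*cos(225-45)) = 35

35


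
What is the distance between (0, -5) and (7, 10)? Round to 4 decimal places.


d = sqrt((7-0)^2 + (10--5)^2) = 16.5529

16.5529


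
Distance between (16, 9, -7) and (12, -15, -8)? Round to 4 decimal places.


d = sqrt((12-16)^2 + (-15-9)^2 + (-8--7)^2) = 24.3516

24.3516


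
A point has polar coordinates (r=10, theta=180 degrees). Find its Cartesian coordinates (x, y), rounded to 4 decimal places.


x = 10 * cos(180) = -10
y = 10 * sin(180) = 0

(-10, 0)


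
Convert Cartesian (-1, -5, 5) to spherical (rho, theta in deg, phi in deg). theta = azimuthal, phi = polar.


rho = sqrt((-1)^2 + (-5)^2 + 5^2) = 7.1414
theta = atan2(-5, -1) = 258.6901 deg
phi = acos(5/7.1414) = 45.5618 deg

rho = 7.1414, theta = 258.6901 deg, phi = 45.5618 deg


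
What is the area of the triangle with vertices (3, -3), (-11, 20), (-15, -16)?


Area = |x1(y2-y3) + x2(y3-y1) + x3(y1-y2)| / 2
= |3*(20--16) + -11*(-16--3) + -15*(-3-20)| / 2
= 298

298


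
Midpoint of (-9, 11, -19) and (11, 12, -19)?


Midpoint = ((-9+11)/2, (11+12)/2, (-19+-19)/2) = (1, 11.5, -19)

(1, 11.5, -19)


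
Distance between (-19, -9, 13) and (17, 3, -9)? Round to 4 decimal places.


d = sqrt((17--19)^2 + (3--9)^2 + (-9-13)^2) = 43.8634

43.8634


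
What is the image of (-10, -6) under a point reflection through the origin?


Reflection through origin: (x, y) -> (-x, -y)
(-10, -6) -> (10, 6)

(10, 6)


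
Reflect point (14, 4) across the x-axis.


Reflection across x-axis: (x, y) -> (x, -y)
(14, 4) -> (14, -4)

(14, -4)


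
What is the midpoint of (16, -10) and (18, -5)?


Midpoint = ((16+18)/2, (-10+-5)/2) = (17, -7.5)

(17, -7.5)


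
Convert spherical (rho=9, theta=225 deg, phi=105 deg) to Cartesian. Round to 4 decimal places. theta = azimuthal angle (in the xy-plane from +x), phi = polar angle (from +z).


x = 9 * sin(105) * cos(225) = -6.1471
y = 9 * sin(105) * sin(225) = -6.1471
z = 9 * cos(105) = -2.3294

(-6.1471, -6.1471, -2.3294)


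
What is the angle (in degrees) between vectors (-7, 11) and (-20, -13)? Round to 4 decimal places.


dot = -7*-20 + 11*-13 = -3
|u| = 13.0384, |v| = 23.8537
cos(angle) = -0.0096
angle = 90.5527 degrees

90.5527 degrees


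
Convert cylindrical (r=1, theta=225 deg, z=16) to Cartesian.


x = 1 * cos(225) = -0.7071
y = 1 * sin(225) = -0.7071
z = 16

(-0.7071, -0.7071, 16)


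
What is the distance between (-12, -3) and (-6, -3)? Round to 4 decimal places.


d = sqrt((-6--12)^2 + (-3--3)^2) = 6

6


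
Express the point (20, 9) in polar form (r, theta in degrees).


r = sqrt(20^2 + 9^2) = 21.9317
theta = atan2(9, 20) = 24.2277 degrees

r = 21.9317, theta = 24.2277 degrees


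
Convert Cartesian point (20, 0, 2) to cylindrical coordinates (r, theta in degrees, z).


r = sqrt(20^2 + 0^2) = 20
theta = atan2(0, 20) = 0 deg
z = 2

r = 20, theta = 0 deg, z = 2


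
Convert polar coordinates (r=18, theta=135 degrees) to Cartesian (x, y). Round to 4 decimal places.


x = 18 * cos(135) = -12.7279
y = 18 * sin(135) = 12.7279

(-12.7279, 12.7279)


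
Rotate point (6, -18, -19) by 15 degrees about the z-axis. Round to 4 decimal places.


x' = 6*cos(15) - -18*sin(15) = 10.4543
y' = 6*sin(15) + -18*cos(15) = -15.8338
z' = -19

(10.4543, -15.8338, -19)


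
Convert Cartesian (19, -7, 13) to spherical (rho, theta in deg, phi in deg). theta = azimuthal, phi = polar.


rho = sqrt(19^2 + (-7)^2 + 13^2) = 24.0624
theta = atan2(-7, 19) = 339.7751 deg
phi = acos(13/24.0624) = 57.2986 deg

rho = 24.0624, theta = 339.7751 deg, phi = 57.2986 deg


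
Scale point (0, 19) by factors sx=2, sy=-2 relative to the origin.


Scaling: (x*sx, y*sy) = (0*2, 19*-2) = (0, -38)

(0, -38)


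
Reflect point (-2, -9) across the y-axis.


Reflection across y-axis: (x, y) -> (-x, y)
(-2, -9) -> (2, -9)

(2, -9)


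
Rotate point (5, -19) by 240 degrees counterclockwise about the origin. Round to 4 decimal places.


x' = 5*cos(240) - -19*sin(240) = -18.9545
y' = 5*sin(240) + -19*cos(240) = 5.1699

(-18.9545, 5.1699)


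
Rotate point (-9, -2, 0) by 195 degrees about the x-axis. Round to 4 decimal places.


x' = -9
y' = -2*cos(195) - 0*sin(195) = 1.9319
z' = -2*sin(195) + 0*cos(195) = 0.5176

(-9, 1.9319, 0.5176)


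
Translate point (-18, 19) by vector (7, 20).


Translation: (x+dx, y+dy) = (-18+7, 19+20) = (-11, 39)

(-11, 39)


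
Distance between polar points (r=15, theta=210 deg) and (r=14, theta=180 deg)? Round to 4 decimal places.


d = sqrt(r1^2 + r2^2 - 2*r1*r2*cos(t2-t1))
d = sqrt(15^2 + 14^2 - 2*15*14*cos(180-210)) = 7.5677

7.5677


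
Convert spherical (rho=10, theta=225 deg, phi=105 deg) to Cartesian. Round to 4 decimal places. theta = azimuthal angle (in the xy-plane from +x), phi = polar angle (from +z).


x = 10 * sin(105) * cos(225) = -6.8301
y = 10 * sin(105) * sin(225) = -6.8301
z = 10 * cos(105) = -2.5882

(-6.8301, -6.8301, -2.5882)


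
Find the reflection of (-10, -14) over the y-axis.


Reflection across y-axis: (x, y) -> (-x, y)
(-10, -14) -> (10, -14)

(10, -14)


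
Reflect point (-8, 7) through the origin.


Reflection through origin: (x, y) -> (-x, -y)
(-8, 7) -> (8, -7)

(8, -7)


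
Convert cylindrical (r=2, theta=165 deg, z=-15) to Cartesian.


x = 2 * cos(165) = -1.9319
y = 2 * sin(165) = 0.5176
z = -15

(-1.9319, 0.5176, -15)


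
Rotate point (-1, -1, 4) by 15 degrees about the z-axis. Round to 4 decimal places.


x' = -1*cos(15) - -1*sin(15) = -0.7071
y' = -1*sin(15) + -1*cos(15) = -1.2247
z' = 4

(-0.7071, -1.2247, 4)


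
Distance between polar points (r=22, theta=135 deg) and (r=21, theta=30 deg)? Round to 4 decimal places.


d = sqrt(r1^2 + r2^2 - 2*r1*r2*cos(t2-t1))
d = sqrt(22^2 + 21^2 - 2*22*21*cos(30-135)) = 34.1196

34.1196


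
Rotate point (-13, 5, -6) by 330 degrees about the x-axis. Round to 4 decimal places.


x' = -13
y' = 5*cos(330) - -6*sin(330) = 1.3301
z' = 5*sin(330) + -6*cos(330) = -7.6962

(-13, 1.3301, -7.6962)


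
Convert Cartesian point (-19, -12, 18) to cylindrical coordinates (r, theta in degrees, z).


r = sqrt((-19)^2 + (-12)^2) = 22.4722
theta = atan2(-12, -19) = 212.2756 deg
z = 18

r = 22.4722, theta = 212.2756 deg, z = 18


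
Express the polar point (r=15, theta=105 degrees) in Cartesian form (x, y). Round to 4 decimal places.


x = 15 * cos(105) = -3.8823
y = 15 * sin(105) = 14.4889

(-3.8823, 14.4889)


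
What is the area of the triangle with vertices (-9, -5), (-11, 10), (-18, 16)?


Area = |x1(y2-y3) + x2(y3-y1) + x3(y1-y2)| / 2
= |-9*(10-16) + -11*(16--5) + -18*(-5-10)| / 2
= 46.5

46.5


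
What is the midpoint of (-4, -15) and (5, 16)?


Midpoint = ((-4+5)/2, (-15+16)/2) = (0.5, 0.5)

(0.5, 0.5)


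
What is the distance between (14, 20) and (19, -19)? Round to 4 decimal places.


d = sqrt((19-14)^2 + (-19-20)^2) = 39.3192

39.3192


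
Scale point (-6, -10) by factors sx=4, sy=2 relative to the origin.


Scaling: (x*sx, y*sy) = (-6*4, -10*2) = (-24, -20)

(-24, -20)


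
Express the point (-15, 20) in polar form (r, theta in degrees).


r = sqrt((-15)^2 + 20^2) = 25
theta = atan2(20, -15) = 126.8699 degrees

r = 25, theta = 126.8699 degrees


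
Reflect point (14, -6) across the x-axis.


Reflection across x-axis: (x, y) -> (x, -y)
(14, -6) -> (14, 6)

(14, 6)


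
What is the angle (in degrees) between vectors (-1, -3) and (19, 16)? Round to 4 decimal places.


dot = -1*19 + -3*16 = -67
|u| = 3.1623, |v| = 24.8395
cos(angle) = -0.853
angle = 148.5359 degrees

148.5359 degrees


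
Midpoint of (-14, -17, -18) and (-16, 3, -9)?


Midpoint = ((-14+-16)/2, (-17+3)/2, (-18+-9)/2) = (-15, -7, -13.5)

(-15, -7, -13.5)


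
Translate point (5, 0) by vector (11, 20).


Translation: (x+dx, y+dy) = (5+11, 0+20) = (16, 20)

(16, 20)


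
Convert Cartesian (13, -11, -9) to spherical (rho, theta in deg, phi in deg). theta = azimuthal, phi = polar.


rho = sqrt(13^2 + (-11)^2 + (-9)^2) = 19.2614
theta = atan2(-11, 13) = 319.7636 deg
phi = acos(-9/19.2614) = 117.8564 deg

rho = 19.2614, theta = 319.7636 deg, phi = 117.8564 deg


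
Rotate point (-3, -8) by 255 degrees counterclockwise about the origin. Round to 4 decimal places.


x' = -3*cos(255) - -8*sin(255) = -6.9509
y' = -3*sin(255) + -8*cos(255) = 4.9683

(-6.9509, 4.9683)


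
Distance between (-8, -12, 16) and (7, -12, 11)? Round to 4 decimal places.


d = sqrt((7--8)^2 + (-12--12)^2 + (11-16)^2) = 15.8114

15.8114


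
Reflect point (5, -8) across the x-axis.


Reflection across x-axis: (x, y) -> (x, -y)
(5, -8) -> (5, 8)

(5, 8)


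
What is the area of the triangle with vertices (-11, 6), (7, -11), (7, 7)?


Area = |x1(y2-y3) + x2(y3-y1) + x3(y1-y2)| / 2
= |-11*(-11-7) + 7*(7-6) + 7*(6--11)| / 2
= 162

162


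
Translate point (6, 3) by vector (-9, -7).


Translation: (x+dx, y+dy) = (6+-9, 3+-7) = (-3, -4)

(-3, -4)


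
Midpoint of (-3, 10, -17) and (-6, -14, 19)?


Midpoint = ((-3+-6)/2, (10+-14)/2, (-17+19)/2) = (-4.5, -2, 1)

(-4.5, -2, 1)


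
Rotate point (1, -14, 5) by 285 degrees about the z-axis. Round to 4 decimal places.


x' = 1*cos(285) - -14*sin(285) = -13.2641
y' = 1*sin(285) + -14*cos(285) = -4.5894
z' = 5

(-13.2641, -4.5894, 5)


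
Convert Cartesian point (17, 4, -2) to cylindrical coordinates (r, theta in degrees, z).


r = sqrt(17^2 + 4^2) = 17.4642
theta = atan2(4, 17) = 13.2405 deg
z = -2

r = 17.4642, theta = 13.2405 deg, z = -2


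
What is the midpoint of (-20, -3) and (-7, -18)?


Midpoint = ((-20+-7)/2, (-3+-18)/2) = (-13.5, -10.5)

(-13.5, -10.5)


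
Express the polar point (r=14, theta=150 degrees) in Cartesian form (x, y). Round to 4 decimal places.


x = 14 * cos(150) = -12.1244
y = 14 * sin(150) = 7

(-12.1244, 7)


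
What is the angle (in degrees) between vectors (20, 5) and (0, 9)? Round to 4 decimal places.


dot = 20*0 + 5*9 = 45
|u| = 20.6155, |v| = 9
cos(angle) = 0.2425
angle = 75.9638 degrees

75.9638 degrees
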